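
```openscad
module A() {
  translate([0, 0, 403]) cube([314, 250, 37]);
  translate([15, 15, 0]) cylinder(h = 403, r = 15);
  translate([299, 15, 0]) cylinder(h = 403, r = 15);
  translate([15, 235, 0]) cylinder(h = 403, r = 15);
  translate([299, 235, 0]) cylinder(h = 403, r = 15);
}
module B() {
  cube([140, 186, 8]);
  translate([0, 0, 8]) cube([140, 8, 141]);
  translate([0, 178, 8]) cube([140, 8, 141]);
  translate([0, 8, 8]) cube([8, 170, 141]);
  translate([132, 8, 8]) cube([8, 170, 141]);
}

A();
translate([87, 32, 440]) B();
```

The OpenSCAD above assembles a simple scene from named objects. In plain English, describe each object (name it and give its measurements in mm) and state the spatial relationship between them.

A is a simple wooden stool: a rectangular seat 314 mm (x) by 250 mm (y), 37 mm thick, top face at z = 440 mm, on four round legs, each 30 mm in diameter. The legs rest on z = 0, each leg's axis is inset half a diameter from the nearest pair of seat edges (so the leg's bounding box is flush with the corner).

B is an open storage box with external size 140×186×149 mm and wall thickness 8 mm (the base is also 8 mm thick). The base covers the whole footprint; the four walls stand on the base, with the y-facing walls full-width and the x-facing walls fitting between their inner faces.

The open box is on top of the stool, centred.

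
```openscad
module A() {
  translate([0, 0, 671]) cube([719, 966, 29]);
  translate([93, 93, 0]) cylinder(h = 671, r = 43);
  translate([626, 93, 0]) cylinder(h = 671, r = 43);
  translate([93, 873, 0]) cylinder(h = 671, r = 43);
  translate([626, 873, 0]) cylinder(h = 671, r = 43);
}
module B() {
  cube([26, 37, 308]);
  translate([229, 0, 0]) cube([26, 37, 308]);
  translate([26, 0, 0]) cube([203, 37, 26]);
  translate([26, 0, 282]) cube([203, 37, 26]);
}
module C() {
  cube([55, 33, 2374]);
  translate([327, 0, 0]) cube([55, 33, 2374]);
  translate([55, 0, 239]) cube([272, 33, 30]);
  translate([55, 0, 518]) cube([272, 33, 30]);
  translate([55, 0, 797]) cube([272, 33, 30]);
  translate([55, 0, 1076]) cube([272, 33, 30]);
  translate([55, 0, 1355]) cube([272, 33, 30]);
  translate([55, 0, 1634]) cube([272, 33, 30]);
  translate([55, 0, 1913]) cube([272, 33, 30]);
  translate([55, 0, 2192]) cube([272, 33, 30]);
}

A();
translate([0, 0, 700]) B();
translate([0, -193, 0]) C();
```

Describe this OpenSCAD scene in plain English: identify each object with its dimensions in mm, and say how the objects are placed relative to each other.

A is a rectangular dining table. The top is 719×966×29 mm with its upper surface at z = 700 mm. It stands on four round legs of 86 mm diameter, each leg's bounding box inset 50 mm from the nearest pair of top edges, running from the floor to the underside of the top.

B is a rectangular picture frame lying in the x–z plane (depth along y). The opening is 203 mm wide (x) by 256 mm tall (z), surrounded by a border 26 mm wide on all four sides. The frame is 37 mm deep and is made of two full-height vertical stiles with two horizontal rails fitted between them.

C is a straight ladder. Two 55×33 mm vertical rails, 2374 mm tall, stand 382 mm apart (outside-to-outside) with their front faces coplanar on the −y side. 8 rungs, each 33 mm deep and 30 mm tall, span between the inner faces of the rails, front faces flush with the rails. The lowest rung's underside is at z = 239 mm and rungs are spaced 279 mm apart (underside to underside).

The picture frame is on top of the table. The ladder is on the floor beside the table on its −y side.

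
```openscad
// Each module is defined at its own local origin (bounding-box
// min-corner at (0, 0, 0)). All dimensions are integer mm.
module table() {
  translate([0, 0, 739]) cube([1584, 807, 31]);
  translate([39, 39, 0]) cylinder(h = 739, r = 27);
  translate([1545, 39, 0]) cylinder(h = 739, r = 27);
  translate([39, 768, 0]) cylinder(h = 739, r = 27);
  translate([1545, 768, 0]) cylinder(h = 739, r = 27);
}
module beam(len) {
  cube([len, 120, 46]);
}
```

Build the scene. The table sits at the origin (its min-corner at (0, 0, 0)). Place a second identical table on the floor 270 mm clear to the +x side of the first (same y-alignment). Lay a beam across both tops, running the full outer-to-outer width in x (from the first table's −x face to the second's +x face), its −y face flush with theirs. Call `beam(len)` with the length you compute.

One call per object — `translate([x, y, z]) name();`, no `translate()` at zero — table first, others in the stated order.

table();
translate([1854, 0, 0]) table();
translate([0, 0, 770]) beam(3438);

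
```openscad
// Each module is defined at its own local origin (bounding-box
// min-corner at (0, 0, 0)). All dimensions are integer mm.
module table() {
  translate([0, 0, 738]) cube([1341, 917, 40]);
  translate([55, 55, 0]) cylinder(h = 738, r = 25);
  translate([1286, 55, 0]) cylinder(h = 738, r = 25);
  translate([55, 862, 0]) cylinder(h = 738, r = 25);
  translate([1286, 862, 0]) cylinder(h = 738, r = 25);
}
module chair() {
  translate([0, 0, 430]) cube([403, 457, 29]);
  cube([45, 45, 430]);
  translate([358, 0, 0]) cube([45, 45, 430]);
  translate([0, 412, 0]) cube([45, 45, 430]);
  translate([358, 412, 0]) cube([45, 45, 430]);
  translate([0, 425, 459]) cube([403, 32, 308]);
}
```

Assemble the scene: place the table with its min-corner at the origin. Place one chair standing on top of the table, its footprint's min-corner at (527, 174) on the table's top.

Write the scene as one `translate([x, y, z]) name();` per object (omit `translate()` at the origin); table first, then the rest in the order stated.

table();
translate([527, 174, 778]) chair();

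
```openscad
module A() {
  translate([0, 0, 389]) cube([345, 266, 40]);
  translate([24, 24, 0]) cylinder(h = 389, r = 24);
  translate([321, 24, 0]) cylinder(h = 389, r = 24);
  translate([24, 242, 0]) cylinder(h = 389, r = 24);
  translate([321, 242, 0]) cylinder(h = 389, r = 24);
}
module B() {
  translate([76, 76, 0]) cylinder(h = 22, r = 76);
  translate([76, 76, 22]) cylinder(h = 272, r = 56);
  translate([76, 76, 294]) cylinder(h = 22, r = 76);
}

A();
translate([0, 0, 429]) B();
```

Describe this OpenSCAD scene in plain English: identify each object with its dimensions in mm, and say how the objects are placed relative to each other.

A is a four-legged stool. The seat is a 345×266×40 mm slab whose top surface is at z = 429 mm; four round legs, each 48 mm in diameter, run from the floor (z = 0) to the underside of the seat, each leg's axis is inset half a diameter from the nearest pair of seat edges (so the leg's bounding box is flush with the corner).

B is a spool: two coaxial disc flanges of radius 76 mm and thickness 22 mm, joined by a core cylinder of radius 56 mm and height 272 mm. The lower flange rests on z = 0 and the three cylinders share a vertical axis.

The spool is on top of the stool.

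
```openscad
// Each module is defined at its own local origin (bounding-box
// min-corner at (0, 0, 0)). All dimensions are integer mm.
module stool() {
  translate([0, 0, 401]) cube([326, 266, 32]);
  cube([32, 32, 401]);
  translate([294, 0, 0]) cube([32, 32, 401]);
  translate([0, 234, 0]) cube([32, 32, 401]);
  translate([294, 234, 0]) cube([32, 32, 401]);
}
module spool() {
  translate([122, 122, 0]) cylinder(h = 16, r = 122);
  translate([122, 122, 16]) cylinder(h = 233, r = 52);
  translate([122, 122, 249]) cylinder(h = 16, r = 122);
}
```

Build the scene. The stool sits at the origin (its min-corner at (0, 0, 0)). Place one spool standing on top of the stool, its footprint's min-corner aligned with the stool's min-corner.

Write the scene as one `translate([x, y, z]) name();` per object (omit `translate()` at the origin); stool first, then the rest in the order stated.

stool();
translate([0, 0, 433]) spool();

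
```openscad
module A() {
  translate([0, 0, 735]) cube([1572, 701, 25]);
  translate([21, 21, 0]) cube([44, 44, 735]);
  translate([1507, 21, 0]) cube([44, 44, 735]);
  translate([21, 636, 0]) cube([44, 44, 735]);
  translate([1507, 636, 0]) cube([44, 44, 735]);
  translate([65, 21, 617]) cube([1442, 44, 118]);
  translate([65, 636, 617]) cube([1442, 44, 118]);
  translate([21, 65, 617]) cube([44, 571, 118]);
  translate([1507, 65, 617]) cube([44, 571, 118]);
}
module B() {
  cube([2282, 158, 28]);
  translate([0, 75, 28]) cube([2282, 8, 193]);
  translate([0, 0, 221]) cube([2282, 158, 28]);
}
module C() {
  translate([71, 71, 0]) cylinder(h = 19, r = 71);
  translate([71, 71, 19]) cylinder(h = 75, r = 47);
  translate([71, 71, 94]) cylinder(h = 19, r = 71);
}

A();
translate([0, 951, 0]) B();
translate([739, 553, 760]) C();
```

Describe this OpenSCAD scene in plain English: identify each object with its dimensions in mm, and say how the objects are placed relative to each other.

A is a rectangular dining table. The top is 1572×701×25 mm with its upper surface at z = 760 mm. It stands on four 44×44 mm square legs, each inset 21 mm from the nearest pair of top edges, running from the floor to the underside of the top. Four apron rails, 44 mm thick and 118 mm tall, run between adjacent legs with their top edges flush with the underside of the top and their outer faces flush with the legs' outer faces.

B is an I-beam lying along x, 2282 mm long. Overall section height 249 mm. Two flanges 158 mm wide (y) and 28 mm thick, one on the floor and one at the top; a web 8 mm thick runs between them, centred on the flange width.

C is a spool: two coaxial disc flanges of radius 71 mm and thickness 19 mm, joined by a core cylinder of radius 47 mm and height 75 mm. The lower flange rests on z = 0 and the three cylinders share a vertical axis.

The I-beam is on the floor beside the table on its +y side. The spool is on top of the table.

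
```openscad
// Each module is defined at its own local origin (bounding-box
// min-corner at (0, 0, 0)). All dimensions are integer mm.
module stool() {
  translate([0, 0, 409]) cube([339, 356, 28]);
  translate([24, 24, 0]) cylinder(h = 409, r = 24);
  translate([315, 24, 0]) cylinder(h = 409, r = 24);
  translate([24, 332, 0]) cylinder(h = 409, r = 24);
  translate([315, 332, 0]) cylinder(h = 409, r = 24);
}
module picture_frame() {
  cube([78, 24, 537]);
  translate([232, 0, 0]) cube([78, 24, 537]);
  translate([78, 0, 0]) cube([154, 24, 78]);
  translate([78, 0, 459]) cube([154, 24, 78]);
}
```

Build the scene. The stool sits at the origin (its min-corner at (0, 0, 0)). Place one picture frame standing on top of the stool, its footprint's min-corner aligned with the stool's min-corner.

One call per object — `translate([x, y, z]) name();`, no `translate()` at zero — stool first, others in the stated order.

stool();
translate([0, 0, 437]) picture_frame();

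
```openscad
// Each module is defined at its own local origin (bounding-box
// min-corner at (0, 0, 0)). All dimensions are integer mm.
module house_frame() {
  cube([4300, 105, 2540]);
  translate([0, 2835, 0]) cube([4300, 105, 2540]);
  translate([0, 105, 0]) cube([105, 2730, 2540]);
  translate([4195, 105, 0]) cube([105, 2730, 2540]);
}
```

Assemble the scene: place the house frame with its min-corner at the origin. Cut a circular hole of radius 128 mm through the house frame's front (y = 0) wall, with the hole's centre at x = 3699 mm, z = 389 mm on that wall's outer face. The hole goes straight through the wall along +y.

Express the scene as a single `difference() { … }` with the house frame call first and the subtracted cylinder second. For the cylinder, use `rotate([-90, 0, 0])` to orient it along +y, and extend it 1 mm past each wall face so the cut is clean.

difference() {
  house_frame();
  translate([3699, -1, 389]) rotate([-90, 0, 0]) cylinder(h = 107, r = 128);
}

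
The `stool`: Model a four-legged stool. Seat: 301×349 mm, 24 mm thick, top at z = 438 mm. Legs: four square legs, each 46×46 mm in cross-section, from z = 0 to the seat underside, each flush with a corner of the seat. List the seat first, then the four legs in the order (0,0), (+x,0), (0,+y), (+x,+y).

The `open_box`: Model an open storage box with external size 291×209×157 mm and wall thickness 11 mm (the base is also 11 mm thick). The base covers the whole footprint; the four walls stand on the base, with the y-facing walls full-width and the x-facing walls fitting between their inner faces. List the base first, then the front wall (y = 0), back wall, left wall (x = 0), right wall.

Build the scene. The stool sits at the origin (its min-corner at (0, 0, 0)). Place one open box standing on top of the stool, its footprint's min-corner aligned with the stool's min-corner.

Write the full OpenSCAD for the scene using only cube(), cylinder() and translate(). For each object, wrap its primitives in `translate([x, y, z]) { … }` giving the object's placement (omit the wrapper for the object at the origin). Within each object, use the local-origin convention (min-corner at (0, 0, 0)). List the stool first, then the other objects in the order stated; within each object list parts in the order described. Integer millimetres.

translate([0, 0, 414]) cube([301, 349, 24]);
cube([46, 46, 414]);
translate([255, 0, 0]) cube([46, 46, 414]);
translate([0, 303, 0]) cube([46, 46, 414]);
translate([255, 303, 0]) cube([46, 46, 414]);
translate([0, 0, 438]) {
  cube([291, 209, 11]);
  translate([0, 0, 11]) cube([291, 11, 146]);
  translate([0, 198, 11]) cube([291, 11, 146]);
  translate([0, 11, 11]) cube([11, 187, 146]);
  translate([280, 11, 11]) cube([11, 187, 146]);
}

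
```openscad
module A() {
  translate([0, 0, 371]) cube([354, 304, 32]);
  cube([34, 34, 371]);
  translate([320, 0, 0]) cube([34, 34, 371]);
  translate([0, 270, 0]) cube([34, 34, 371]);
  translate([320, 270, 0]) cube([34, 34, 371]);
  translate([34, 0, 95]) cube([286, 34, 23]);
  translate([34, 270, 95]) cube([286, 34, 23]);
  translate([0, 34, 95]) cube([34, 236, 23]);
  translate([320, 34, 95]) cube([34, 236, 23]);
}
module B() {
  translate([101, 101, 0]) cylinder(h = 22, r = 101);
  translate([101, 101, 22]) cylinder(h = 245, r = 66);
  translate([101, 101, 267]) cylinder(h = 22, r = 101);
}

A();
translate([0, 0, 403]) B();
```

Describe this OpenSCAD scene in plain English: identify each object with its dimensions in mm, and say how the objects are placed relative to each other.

A is a four-legged stool. The seat is a 354×304×32 mm slab whose top surface is at z = 403 mm; four square legs, each 34×34 mm in cross-section, run from the floor (z = 0) to the underside of the seat, each flush with a corner of the seat. Four stretchers, 34 mm wide and 23 mm tall, connect adjacent legs with their undersides at z = 95 mm, each running between the inner faces of the legs it joins and aligned with the legs' outer faces on the other axis.

B is a spool: two coaxial disc flanges of radius 101 mm and thickness 22 mm, joined by a core cylinder of radius 66 mm and height 245 mm. The lower flange rests on z = 0 and the three cylinders share a vertical axis.

The spool is on top of the stool.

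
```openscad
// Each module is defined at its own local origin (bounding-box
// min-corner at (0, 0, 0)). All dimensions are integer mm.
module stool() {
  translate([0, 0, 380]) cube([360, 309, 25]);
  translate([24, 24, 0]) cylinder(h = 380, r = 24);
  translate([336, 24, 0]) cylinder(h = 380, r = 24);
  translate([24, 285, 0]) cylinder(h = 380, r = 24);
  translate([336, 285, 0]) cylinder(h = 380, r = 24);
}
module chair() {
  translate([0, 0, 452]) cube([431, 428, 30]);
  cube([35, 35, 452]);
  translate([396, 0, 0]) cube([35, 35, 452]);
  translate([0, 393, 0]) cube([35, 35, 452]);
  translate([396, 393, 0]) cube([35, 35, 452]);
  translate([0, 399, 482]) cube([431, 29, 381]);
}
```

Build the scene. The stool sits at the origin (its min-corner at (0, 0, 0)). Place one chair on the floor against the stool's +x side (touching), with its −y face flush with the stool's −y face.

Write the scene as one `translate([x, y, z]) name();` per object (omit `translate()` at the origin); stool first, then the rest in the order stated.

stool();
translate([360, 0, 0]) chair();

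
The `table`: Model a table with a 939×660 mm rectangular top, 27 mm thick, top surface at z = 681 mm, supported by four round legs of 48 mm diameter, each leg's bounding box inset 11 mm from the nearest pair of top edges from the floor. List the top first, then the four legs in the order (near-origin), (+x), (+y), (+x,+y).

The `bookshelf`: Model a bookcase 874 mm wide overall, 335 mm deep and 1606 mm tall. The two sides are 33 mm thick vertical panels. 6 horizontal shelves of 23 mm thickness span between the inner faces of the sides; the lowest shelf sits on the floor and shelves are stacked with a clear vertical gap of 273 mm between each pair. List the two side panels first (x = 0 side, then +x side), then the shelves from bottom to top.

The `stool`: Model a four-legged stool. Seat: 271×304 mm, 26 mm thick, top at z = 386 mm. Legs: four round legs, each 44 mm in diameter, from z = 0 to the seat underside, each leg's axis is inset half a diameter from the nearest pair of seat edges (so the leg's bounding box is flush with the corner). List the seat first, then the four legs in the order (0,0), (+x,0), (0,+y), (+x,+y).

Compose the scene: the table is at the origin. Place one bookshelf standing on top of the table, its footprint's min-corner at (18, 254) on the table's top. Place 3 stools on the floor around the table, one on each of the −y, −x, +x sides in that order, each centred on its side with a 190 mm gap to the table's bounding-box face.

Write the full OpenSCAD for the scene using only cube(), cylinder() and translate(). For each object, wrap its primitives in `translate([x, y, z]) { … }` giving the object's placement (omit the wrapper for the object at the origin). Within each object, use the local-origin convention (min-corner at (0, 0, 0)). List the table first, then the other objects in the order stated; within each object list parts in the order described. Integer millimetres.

translate([0, 0, 654]) cube([939, 660, 27]);
translate([35, 35, 0]) cylinder(h = 654, r = 24);
translate([904, 35, 0]) cylinder(h = 654, r = 24);
translate([35, 625, 0]) cylinder(h = 654, r = 24);
translate([904, 625, 0]) cylinder(h = 654, r = 24);
translate([18, 254, 681]) {
  cube([33, 335, 1606]);
  translate([841, 0, 0]) cube([33, 335, 1606]);
  translate([33, 0, 0]) cube([808, 335, 23]);
  translate([33, 0, 296]) cube([808, 335, 23]);
  translate([33, 0, 592]) cube([808, 335, 23]);
  translate([33, 0, 888]) cube([808, 335, 23]);
  translate([33, 0, 1184]) cube([808, 335, 23]);
  translate([33, 0, 1480]) cube([808, 335, 23]);
}
translate([334, -494, 0]) {
  translate([0, 0, 360]) cube([271, 304, 26]);
  translate([22, 22, 0]) cylinder(h = 360, r = 22);
  translate([249, 22, 0]) cylinder(h = 360, r = 22);
  translate([22, 282, 0]) cylinder(h = 360, r = 22);
  translate([249, 282, 0]) cylinder(h = 360, r = 22);
}
translate([-461, 178, 0]) {
  translate([0, 0, 360]) cube([271, 304, 26]);
  translate([22, 22, 0]) cylinder(h = 360, r = 22);
  translate([249, 22, 0]) cylinder(h = 360, r = 22);
  translate([22, 282, 0]) cylinder(h = 360, r = 22);
  translate([249, 282, 0]) cylinder(h = 360, r = 22);
}
translate([1129, 178, 0]) {
  translate([0, 0, 360]) cube([271, 304, 26]);
  translate([22, 22, 0]) cylinder(h = 360, r = 22);
  translate([249, 22, 0]) cylinder(h = 360, r = 22);
  translate([22, 282, 0]) cylinder(h = 360, r = 22);
  translate([249, 282, 0]) cylinder(h = 360, r = 22);
}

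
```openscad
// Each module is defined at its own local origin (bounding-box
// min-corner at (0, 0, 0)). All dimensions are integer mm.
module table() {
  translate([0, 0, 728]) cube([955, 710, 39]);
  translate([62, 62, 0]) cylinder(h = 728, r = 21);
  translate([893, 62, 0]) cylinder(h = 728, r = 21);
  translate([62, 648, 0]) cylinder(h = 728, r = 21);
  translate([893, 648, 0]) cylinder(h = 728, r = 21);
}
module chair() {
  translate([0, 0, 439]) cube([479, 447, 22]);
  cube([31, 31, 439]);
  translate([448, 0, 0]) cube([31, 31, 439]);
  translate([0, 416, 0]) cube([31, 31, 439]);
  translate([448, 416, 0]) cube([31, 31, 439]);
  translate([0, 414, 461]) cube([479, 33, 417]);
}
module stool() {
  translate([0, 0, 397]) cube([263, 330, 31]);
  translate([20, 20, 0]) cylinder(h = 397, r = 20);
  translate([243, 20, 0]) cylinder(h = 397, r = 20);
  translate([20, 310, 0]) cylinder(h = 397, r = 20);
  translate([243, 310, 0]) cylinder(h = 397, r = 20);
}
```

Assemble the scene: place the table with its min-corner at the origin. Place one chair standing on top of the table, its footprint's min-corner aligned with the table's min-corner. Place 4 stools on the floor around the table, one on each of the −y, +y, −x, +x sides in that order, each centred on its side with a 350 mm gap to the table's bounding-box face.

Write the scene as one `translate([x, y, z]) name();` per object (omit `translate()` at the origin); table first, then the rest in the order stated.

table();
translate([0, 0, 767]) chair();
translate([346, -680, 0]) stool();
translate([346, 1060, 0]) stool();
translate([-613, 190, 0]) stool();
translate([1305, 190, 0]) stool();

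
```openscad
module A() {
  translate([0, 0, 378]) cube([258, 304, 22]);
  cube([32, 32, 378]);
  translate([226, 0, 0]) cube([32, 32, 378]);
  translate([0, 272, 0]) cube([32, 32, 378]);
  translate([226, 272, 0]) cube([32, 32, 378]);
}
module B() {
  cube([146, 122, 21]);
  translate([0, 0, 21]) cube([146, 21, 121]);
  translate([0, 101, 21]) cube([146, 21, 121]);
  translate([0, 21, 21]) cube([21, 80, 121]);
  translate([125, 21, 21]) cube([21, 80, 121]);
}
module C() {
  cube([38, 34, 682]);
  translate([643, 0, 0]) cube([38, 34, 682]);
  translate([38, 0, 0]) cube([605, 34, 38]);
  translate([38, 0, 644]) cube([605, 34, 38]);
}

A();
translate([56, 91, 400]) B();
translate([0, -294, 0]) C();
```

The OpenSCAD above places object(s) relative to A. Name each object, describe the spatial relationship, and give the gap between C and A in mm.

A is a stool. B is an open box. C is a picture frame. The open box is on top of the stool, centred. The picture frame is on the floor beside the stool on its −y side. The gap between the picture frame and the stool is 260 mm.

The picture frame's nearest face is 260 mm from the stool's −y face.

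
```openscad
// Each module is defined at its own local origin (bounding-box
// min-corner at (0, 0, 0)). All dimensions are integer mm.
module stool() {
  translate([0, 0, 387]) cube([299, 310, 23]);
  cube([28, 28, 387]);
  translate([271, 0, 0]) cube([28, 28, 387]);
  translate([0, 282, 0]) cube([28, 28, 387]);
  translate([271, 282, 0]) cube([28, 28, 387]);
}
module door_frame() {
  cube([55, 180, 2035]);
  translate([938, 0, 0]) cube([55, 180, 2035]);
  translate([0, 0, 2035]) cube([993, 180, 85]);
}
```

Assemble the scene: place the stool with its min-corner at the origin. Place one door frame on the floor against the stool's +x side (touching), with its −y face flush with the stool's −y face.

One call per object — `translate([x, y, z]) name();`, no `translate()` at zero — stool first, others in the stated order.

stool();
translate([299, 0, 0]) door_frame();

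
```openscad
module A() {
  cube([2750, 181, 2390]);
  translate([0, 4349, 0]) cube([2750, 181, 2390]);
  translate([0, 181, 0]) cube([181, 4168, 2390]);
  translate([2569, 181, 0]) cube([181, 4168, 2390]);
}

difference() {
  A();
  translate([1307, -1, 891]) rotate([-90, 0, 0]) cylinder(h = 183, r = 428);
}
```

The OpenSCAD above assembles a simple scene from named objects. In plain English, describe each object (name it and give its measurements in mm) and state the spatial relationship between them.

A is a box-shaped house frame (walls only): outside footprint 2750×4530 mm, wall height 2390 mm, wall thickness 181 mm. The two y-facing walls run the full x-width; the two x-facing walls fit between the inner faces of the y-facing walls.

The house frame has a circular hole of radius 428 mm through its front wall, centred at (x = 1307, z = 891).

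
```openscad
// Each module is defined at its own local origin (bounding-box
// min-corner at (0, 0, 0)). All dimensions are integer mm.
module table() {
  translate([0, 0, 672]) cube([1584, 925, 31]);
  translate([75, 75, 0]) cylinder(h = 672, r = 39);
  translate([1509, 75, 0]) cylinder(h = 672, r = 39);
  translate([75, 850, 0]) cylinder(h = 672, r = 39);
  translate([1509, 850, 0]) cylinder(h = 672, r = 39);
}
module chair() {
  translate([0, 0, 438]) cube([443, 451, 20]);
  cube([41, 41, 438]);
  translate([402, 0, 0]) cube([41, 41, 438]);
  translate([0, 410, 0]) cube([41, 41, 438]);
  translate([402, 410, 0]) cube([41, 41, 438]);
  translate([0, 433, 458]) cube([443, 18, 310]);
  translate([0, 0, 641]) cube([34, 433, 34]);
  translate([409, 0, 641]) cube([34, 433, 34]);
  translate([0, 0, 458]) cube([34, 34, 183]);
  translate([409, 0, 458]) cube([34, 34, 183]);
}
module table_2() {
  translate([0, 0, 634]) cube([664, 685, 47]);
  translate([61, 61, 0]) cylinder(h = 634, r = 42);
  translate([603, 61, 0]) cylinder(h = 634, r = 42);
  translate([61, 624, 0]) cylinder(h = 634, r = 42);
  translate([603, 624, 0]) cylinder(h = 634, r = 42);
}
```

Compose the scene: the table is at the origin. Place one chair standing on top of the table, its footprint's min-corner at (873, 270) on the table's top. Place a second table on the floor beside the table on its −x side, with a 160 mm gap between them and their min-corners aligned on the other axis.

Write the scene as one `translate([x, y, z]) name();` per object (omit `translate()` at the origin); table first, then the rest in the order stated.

table();
translate([873, 270, 703]) chair();
translate([-824, 0, 0]) table_2();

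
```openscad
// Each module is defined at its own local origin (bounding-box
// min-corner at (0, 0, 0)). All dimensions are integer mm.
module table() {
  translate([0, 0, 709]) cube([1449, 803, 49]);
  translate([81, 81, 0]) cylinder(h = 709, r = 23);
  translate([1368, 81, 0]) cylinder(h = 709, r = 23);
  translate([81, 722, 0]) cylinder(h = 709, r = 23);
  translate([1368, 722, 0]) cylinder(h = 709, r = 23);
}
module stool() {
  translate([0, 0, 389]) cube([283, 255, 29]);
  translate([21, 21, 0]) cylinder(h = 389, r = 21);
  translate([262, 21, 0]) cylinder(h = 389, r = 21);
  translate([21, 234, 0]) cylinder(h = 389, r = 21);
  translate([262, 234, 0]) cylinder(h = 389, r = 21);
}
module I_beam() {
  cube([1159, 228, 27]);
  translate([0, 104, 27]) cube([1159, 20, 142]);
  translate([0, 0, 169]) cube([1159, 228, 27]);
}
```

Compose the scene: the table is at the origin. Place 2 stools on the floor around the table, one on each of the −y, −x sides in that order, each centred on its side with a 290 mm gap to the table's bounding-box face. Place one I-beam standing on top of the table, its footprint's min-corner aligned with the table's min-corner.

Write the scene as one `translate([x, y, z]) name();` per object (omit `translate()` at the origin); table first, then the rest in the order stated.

table();
translate([583, -545, 0]) stool();
translate([-573, 274, 0]) stool();
translate([0, 0, 758]) I_beam();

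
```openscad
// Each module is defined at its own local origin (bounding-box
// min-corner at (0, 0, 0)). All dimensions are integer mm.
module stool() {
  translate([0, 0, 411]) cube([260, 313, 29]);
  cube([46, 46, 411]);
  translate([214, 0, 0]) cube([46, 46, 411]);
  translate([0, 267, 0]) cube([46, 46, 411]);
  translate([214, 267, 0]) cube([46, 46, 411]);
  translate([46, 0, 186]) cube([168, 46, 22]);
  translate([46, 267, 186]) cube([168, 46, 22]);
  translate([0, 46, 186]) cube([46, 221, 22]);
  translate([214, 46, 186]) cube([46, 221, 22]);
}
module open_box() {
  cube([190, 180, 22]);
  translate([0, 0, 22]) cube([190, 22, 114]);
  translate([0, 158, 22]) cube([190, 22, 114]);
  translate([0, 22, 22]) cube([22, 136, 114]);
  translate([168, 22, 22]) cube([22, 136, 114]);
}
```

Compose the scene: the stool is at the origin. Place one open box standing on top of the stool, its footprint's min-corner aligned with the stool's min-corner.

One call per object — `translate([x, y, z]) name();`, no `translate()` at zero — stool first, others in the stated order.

stool();
translate([0, 0, 440]) open_box();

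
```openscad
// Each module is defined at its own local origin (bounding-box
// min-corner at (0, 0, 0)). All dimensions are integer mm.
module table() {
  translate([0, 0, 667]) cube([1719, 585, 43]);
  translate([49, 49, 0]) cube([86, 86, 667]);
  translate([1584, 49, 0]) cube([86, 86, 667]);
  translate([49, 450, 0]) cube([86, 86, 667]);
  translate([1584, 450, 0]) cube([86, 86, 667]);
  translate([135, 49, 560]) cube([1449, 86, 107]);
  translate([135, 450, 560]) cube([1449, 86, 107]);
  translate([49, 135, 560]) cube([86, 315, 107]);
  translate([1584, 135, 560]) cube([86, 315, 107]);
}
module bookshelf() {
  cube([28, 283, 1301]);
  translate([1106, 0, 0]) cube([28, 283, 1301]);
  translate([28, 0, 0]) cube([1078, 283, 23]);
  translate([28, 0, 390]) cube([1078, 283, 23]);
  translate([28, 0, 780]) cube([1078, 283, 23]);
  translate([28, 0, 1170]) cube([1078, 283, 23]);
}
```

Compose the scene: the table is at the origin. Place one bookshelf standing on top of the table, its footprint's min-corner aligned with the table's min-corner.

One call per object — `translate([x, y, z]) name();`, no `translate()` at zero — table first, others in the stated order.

table();
translate([0, 0, 710]) bookshelf();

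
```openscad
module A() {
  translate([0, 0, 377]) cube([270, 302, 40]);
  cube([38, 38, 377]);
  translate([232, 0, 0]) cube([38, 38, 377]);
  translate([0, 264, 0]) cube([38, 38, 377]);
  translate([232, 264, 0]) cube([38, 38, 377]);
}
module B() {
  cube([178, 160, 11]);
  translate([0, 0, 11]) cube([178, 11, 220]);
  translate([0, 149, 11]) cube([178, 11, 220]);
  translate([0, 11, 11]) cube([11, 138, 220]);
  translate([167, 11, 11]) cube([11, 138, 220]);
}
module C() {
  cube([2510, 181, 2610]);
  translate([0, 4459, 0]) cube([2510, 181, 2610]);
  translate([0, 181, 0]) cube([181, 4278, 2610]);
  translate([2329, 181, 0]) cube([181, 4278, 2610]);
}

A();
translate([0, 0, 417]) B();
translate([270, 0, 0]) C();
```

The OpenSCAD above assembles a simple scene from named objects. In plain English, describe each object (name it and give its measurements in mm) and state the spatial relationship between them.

A is a simple wooden stool: a rectangular seat 270 mm (x) by 302 mm (y), 40 mm thick, top face at z = 417 mm, on four square legs, each 38×38 mm in cross-section. The legs rest on z = 0, each flush with a corner of the seat.

B is an open-topped rectangular box: outside dimensions 178×160×231 mm, with a uniform wall and base thickness of 11 mm. The base is a full 178×160 slab on the floor; four walls sit on top of the base. The front and back walls (the −y and +y sides) span the full width; the two side walls fit between them.

C is a box-shaped house frame (walls only): outside footprint 2510×4640 mm, wall height 2610 mm, wall thickness 181 mm. The two y-facing walls run the full x-width; the two x-facing walls fit between the inner faces of the y-facing walls.

The open box is on top of the stool. The house frame is against the stool's +x side, with their −y faces flush.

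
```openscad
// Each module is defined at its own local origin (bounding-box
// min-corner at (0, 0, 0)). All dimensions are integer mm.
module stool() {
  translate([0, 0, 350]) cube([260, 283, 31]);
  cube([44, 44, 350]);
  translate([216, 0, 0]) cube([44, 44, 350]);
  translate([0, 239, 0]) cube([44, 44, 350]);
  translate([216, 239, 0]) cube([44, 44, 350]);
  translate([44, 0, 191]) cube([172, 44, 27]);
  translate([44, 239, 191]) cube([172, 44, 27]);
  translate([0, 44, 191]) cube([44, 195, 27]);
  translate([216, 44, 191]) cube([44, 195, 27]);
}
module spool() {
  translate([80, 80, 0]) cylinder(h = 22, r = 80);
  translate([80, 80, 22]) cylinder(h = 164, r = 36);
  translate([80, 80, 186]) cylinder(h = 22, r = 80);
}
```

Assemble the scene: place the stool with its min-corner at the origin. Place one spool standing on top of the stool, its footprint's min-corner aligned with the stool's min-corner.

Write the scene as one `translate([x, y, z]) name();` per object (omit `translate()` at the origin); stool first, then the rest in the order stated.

stool();
translate([0, 0, 381]) spool();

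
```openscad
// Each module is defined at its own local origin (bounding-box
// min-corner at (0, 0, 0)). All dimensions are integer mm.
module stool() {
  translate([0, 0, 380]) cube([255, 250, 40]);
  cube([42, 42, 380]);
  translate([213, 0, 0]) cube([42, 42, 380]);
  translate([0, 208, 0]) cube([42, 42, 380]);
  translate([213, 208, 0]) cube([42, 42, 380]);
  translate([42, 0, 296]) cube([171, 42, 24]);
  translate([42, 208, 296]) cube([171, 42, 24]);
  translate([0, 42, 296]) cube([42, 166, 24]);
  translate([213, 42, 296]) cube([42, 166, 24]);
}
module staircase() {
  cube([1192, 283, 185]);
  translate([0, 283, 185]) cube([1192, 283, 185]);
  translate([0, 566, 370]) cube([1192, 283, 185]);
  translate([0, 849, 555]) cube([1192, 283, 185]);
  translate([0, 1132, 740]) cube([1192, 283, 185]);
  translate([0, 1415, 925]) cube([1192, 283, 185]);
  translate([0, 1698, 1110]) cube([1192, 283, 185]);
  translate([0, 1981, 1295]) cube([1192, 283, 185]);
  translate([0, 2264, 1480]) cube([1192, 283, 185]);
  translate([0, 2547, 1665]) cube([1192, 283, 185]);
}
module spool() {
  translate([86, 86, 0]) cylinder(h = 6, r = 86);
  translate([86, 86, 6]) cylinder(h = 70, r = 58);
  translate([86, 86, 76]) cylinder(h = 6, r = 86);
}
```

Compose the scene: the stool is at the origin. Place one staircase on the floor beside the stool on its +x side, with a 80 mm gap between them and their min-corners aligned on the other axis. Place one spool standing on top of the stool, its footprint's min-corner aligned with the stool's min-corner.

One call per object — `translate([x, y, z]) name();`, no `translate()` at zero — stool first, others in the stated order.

stool();
translate([335, 0, 0]) staircase();
translate([0, 0, 420]) spool();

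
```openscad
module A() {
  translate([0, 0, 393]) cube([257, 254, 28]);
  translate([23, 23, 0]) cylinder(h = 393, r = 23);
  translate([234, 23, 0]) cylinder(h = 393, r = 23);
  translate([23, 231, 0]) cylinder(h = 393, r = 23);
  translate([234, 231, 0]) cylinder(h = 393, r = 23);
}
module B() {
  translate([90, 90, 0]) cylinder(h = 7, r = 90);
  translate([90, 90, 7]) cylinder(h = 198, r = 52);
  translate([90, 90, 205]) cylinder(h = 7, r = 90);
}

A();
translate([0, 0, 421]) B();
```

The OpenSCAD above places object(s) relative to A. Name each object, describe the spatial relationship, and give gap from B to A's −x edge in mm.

A is a stool. B is a spool. The spool is on top of the stool. The gap from the spool to the stool's −x edge is 0 mm.

The spool's min-x is at 0; the stool's min-x is 0; gap = 0 mm.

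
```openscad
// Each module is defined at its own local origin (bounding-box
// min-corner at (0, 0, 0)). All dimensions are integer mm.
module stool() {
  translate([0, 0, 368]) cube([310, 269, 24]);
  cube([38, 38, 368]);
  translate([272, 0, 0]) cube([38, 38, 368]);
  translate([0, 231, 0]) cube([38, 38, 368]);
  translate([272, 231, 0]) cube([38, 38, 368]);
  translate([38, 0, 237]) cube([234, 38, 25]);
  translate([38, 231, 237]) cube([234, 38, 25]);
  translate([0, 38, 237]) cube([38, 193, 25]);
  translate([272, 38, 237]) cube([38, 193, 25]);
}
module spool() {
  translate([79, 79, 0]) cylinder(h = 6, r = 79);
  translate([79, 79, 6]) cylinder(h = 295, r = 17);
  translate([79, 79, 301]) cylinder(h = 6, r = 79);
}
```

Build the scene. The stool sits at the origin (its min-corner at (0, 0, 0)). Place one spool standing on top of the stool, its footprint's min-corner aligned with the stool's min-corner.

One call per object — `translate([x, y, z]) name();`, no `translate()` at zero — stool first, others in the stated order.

stool();
translate([0, 0, 392]) spool();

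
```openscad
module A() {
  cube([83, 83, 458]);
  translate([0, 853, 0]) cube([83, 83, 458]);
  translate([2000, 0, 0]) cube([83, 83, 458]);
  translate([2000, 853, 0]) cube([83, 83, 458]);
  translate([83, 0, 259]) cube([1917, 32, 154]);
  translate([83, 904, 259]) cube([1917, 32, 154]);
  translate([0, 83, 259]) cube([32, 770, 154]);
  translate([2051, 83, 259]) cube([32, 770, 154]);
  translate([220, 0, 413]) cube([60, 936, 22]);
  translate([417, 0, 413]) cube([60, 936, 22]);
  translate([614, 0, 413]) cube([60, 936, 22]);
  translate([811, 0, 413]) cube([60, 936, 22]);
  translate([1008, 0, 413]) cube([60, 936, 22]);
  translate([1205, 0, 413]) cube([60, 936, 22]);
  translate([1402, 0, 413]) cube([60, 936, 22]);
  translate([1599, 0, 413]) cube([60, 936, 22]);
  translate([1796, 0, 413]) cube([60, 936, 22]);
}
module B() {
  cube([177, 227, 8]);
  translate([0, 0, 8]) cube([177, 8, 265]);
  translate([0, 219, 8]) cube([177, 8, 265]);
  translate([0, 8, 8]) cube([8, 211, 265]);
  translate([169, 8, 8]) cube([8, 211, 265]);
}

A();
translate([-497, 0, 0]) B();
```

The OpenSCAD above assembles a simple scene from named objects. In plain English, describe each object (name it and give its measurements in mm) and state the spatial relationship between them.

A is a bed frame 2083 mm long (x) by 936 mm wide (y). Four 83×83 mm corner posts, 458 mm tall, at the corners of the footprint. Four rails of 32 mm thickness and 154 mm height run between adjacent posts with their undersides at z = 259 mm, their outer faces flush with the outside of the frame (the two x-running rails run between the posts' inner faces; the two y-running rails run between the posts' inner faces). 9 slats, each 60 mm wide (x) and 22 mm thick, lie across the top of the two x-running rails, running the full 936 mm width of the frame in y; the slats are evenly spaced along x between the inner faces of the end posts with equal gaps (rounded down to the nearest mm) at the −x end and between each pair — any rounding remainder accumulates at the +x end.

B is an open-topped rectangular box: outside dimensions 177×227×273 mm, with a uniform wall and base thickness of 8 mm. The base is a full 177×227 slab on the floor; four walls sit on top of the base. The front and back walls (the −y and +y sides) span the full width; the two side walls fit between them.

The open box is on the floor beside the bed frame on its −x side.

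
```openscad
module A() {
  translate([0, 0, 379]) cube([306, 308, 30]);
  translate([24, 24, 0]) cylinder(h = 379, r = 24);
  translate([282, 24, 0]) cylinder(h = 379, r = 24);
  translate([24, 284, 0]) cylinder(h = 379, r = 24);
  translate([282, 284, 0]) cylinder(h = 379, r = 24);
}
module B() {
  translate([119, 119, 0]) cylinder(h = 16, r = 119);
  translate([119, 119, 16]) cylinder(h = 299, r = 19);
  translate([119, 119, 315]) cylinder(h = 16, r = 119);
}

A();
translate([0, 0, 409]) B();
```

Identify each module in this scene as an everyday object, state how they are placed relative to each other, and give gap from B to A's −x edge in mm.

The spool's min-x is at 0; the stool's min-x is 0; gap = 0 mm.

A is a stool. B is a spool. The spool is on top of the stool. The gap from the spool to the stool's −x edge is 0 mm.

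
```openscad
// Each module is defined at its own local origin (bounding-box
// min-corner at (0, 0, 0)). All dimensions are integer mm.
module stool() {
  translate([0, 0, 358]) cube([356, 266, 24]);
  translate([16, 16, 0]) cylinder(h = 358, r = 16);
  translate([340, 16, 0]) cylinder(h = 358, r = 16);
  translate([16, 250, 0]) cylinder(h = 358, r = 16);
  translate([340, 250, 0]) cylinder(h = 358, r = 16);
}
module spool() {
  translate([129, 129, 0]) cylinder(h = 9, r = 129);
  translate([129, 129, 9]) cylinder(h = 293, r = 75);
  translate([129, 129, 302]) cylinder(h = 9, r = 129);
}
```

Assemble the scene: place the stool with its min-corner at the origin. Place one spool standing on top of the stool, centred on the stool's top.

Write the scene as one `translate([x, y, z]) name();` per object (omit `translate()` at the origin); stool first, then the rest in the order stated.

stool();
translate([49, 4, 382]) spool();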